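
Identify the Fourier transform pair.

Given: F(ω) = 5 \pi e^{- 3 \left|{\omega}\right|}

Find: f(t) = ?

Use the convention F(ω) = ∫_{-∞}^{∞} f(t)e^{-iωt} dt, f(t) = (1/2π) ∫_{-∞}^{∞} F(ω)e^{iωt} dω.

f(t) = \frac{15}{t^{2} + 9}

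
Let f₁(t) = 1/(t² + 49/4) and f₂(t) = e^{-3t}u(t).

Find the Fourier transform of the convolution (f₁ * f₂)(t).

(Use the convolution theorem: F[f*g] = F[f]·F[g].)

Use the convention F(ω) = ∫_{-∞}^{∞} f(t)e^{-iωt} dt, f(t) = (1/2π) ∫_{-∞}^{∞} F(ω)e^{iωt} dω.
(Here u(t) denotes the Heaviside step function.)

F[f₁*f₂](ω) = \frac{2 \pi e^{- \frac{7 \left|{\omega}\right|}{2}}}{7 \left(i \omega + 3\right)}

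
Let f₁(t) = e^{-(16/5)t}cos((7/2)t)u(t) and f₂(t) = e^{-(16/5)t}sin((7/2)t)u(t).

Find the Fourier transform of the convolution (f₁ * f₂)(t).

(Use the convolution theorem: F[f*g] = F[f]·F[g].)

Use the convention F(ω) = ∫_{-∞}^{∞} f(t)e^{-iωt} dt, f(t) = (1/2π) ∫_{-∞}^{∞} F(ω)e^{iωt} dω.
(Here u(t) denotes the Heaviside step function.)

F[f₁*f₂](ω) = \frac{7000 \left(5 i \omega + 16\right)}{\left(4 \left(5 i \omega + 16\right)^{2} + 1225\right)^{2}}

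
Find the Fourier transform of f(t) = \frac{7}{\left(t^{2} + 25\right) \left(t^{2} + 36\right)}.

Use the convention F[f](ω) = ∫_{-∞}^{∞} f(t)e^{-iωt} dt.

F(ω) = \frac{7 \pi \left(6 e^{\left|{\omega}\right|} - 5\right) e^{- 6 \left|{\omega}\right|}}{330}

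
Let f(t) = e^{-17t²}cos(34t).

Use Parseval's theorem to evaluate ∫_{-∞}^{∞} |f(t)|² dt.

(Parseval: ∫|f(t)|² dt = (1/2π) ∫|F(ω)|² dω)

∫|f(t)|² dt = \frac{\sqrt{34} \sqrt{\pi} \left(1 + e^{34}\right)}{68 e^{34}}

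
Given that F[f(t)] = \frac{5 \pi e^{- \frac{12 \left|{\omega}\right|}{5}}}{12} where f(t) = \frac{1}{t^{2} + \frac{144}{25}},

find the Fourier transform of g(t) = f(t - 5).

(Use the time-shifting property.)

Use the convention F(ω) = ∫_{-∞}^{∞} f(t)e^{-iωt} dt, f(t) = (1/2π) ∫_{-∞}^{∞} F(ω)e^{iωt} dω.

F[g](ω) = \frac{5 \pi e^{- 5 i \omega - \frac{12 \left|{\omega}\right|}{5}}}{12}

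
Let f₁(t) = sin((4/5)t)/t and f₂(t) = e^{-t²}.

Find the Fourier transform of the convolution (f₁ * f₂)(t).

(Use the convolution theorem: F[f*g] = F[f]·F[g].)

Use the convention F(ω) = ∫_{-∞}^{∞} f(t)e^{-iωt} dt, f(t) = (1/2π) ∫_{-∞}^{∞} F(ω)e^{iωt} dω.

F[f₁*f₂](ω) = \begin{cases} \pi^{\frac{3}{2}} e^{- \frac{\omega^{2}}{4}} & \text{for}\: \omega > - \frac{4}{5} \wedge \omega < \frac{4}{5} \\0 & \text{otherwise} \end{cases}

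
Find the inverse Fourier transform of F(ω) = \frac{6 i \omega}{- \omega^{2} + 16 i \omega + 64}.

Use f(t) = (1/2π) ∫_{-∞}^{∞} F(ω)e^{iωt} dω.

f(t) = 6 \left(1 - 8 t\right) e^{- 8 t} u\left(t\right)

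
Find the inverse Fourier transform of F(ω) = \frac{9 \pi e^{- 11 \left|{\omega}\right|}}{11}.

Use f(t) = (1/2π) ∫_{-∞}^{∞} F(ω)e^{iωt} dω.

f(t) = \frac{9}{t^{2} + 121}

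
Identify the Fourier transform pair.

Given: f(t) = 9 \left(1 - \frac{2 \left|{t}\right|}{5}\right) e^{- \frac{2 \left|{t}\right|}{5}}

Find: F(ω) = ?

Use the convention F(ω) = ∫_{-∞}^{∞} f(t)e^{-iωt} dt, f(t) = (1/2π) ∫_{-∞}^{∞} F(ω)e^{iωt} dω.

F(ω) = \frac{9000 \omega^{2}}{\left(25 \omega^{2} + 4\right)^{2}}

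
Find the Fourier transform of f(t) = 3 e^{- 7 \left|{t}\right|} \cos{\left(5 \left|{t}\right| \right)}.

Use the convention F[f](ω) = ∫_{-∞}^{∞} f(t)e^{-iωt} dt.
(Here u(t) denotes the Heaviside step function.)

F(ω) = \frac{42 \left(\omega^{2} + 74\right)}{\omega^{4} + 48 \omega^{2} + 5476}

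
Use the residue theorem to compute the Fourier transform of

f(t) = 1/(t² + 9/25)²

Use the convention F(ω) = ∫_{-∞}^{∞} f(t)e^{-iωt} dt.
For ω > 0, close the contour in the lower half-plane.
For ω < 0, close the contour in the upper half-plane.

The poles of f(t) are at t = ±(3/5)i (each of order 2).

Let g(z) = f(z)e^{-iωz}; for large |z| the factor e^{-iωz} decays in the lower half-plane when ω > 0 and in the upper half-plane when ω < 0.

Case ω > 0 (lower half-plane, clockwise contour ⇒ F(ω) = -2πi·ΣRes):
  Res_{z = - \frac{3 i}{5}} g(z) = \frac{25 i \left(3 \omega + 5\right) e^{- \frac{3 \omega}{5}}}{108} (pole of order 2)
  F(ω) = -2πi·ΣRes = \frac{25 \pi \left(3 \omega + 5\right) e^{- \frac{3 \omega}{5}}}{54}

Case ω < 0 (upper half-plane, counterclockwise contour ⇒ F(ω) = +2πi·ΣRes):
  Res_{z = \frac{3 i}{5}} g(z) = \frac{25 i \left(3 \omega - 5\right) e^{\frac{3 \omega}{5}}}{108} (pole of order 2)
  F(ω) = 2πi·ΣRes = \frac{25 \pi \left(5 - 3 \omega\right) e^{\frac{3 \omega}{5}}}{54}

Both cases combine into a single formula in |ω|:

F(ω) = \frac{25 \pi \left(3 \left|{\omega}\right| + 5\right) e^{- \frac{3 \left|{\omega}\right|}{5}}}{54}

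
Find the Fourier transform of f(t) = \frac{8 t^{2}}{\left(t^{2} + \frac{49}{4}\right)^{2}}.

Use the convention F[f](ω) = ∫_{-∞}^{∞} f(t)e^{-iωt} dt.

F(ω) = \frac{4 \pi \left(2 - 7 \left|{\omega}\right|\right) e^{- \frac{7 \left|{\omega}\right|}{2}}}{7}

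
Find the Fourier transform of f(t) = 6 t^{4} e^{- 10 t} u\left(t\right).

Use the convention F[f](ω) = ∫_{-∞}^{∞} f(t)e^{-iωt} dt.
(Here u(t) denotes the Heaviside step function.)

F(ω) = \frac{144}{\left(i \omega + 10\right)^{5}}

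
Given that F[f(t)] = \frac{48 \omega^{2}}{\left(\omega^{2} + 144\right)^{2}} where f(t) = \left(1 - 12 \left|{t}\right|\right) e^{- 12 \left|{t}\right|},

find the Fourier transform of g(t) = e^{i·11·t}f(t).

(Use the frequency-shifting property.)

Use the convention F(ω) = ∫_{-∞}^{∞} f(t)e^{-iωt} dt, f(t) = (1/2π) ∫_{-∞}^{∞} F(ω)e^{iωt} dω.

F[g](ω) = \frac{48 \left(\omega - 11\right)^{2}}{\left(\left(\omega - 11\right)^{2} + 144\right)^{2}}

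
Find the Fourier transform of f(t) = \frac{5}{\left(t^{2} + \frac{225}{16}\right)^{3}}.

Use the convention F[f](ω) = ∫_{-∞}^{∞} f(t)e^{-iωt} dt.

F(ω) = \frac{8 \pi \left(75 \omega^{2} + 60 \left|{\omega}\right| + 16\right) e^{- \frac{15 \left|{\omega}\right|}{4}}}{50625}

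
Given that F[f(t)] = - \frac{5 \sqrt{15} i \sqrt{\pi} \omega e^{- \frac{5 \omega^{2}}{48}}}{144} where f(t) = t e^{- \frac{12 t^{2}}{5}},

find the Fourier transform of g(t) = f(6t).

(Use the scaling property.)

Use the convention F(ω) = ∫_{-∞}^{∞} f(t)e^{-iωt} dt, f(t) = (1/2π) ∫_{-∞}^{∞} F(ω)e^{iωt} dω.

F[g](ω) = - \frac{5 \sqrt{15} i \sqrt{\pi} \omega e^{- \frac{5 \omega^{2}}{1728}}}{5184}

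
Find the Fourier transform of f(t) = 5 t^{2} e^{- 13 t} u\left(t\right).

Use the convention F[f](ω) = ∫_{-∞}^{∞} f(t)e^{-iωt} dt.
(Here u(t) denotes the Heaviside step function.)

F(ω) = \frac{10}{\left(i \omega + 13\right)^{3}}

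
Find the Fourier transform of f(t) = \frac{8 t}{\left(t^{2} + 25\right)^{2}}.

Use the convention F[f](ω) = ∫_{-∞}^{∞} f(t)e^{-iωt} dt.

F(ω) = - \frac{4 i \pi \omega e^{- 5 \left|{\omega}\right|}}{5}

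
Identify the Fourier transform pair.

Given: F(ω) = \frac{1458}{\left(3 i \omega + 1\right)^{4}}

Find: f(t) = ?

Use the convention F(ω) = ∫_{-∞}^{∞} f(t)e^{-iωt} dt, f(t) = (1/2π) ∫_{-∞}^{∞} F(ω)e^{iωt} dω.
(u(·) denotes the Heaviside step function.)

f(t) = 3 t^{3} e^{- \frac{t}{3}} u\left(t\right)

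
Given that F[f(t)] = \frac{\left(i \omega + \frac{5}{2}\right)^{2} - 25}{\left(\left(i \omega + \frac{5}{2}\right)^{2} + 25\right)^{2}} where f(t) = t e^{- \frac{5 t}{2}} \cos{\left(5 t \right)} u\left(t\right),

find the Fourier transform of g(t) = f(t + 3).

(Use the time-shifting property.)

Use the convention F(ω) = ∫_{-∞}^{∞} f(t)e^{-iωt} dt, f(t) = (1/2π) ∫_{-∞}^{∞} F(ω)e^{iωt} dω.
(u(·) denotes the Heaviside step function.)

F[g](ω) = \frac{4 \left(\left(2 i \omega + 5\right)^{2} - 100\right) e^{3 i \omega}}{\left(\left(2 i \omega + 5\right)^{2} + 100\right)^{2}}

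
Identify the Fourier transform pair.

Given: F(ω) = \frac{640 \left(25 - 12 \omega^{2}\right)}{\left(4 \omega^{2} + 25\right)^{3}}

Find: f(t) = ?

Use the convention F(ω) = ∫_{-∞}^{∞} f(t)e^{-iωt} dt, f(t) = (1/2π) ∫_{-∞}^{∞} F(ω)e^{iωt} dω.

f(t) = 4 t^{2} e^{- \frac{5 \left|{t}\right|}{2}}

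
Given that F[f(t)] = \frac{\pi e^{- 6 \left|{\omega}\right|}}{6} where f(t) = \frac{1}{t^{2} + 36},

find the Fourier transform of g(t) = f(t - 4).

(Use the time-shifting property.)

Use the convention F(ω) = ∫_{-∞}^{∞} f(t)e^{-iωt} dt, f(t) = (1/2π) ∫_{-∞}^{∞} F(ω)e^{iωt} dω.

F[g](ω) = \frac{\pi e^{- 4 i \omega - 6 \left|{\omega}\right|}}{6}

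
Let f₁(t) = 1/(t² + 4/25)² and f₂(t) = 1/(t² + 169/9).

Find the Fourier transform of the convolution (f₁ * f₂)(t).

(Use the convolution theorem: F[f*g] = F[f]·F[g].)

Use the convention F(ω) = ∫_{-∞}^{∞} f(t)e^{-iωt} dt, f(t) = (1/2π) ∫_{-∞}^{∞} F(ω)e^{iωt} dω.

F[f₁*f₂](ω) = \frac{75 \pi^{2} \left(2 \left|{\omega}\right| + 5\right) e^{- \frac{71 \left|{\omega}\right|}{15}}}{208}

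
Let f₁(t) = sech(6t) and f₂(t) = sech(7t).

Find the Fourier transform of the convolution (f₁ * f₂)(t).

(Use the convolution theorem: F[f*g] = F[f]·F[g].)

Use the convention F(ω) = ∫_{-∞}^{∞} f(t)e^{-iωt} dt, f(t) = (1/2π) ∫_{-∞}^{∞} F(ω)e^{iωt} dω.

F[f₁*f₂](ω) = \frac{\pi^{2}}{42 \cosh{\left(\frac{\pi \omega}{14} \right)} \cosh{\left(\frac{\pi \omega}{12} \right)}}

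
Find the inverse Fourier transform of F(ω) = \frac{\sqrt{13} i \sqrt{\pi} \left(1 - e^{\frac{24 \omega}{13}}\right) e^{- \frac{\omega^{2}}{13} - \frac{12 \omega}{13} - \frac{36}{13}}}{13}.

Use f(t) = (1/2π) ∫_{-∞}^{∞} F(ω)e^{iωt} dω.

f(t) = e^{- \frac{13 t^{2}}{4}} \sin{\left(6 t \right)}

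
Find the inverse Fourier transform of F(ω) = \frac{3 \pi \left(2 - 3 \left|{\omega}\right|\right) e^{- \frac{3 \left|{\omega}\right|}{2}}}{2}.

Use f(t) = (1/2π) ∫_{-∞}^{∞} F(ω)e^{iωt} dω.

f(t) = \frac{9 t^{2}}{\left(t^{2} + \frac{9}{4}\right)^{2}}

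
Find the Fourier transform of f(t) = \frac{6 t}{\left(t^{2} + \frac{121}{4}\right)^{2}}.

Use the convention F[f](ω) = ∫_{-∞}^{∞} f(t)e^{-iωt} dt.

F(ω) = - \frac{6 i \pi \omega e^{- \frac{11 \left|{\omega}\right|}{2}}}{11}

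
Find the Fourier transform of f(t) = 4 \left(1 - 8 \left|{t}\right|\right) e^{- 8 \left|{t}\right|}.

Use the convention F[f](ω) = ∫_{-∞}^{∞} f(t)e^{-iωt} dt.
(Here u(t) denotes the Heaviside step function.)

F(ω) = \frac{128 \omega^{2}}{\left(\omega^{2} + 64\right)^{2}}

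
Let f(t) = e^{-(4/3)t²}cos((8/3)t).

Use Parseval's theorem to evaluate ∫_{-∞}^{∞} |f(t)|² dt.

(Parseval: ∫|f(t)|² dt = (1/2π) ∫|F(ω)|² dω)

∫|f(t)|² dt = \frac{\sqrt{6} \sqrt{\pi} \left(1 + e^{\frac{8}{3}}\right)}{8 e^{\frac{8}{3}}}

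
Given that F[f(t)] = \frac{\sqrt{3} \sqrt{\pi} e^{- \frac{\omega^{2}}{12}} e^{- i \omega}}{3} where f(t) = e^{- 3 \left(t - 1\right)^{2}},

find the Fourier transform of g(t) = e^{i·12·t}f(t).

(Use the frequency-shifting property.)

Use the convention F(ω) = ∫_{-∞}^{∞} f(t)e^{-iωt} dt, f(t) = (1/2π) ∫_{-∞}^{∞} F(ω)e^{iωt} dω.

F[g](ω) = \frac{\sqrt{3} \sqrt{\pi} e^{- \frac{\left(\omega - 12\right) \left(\omega - 12 + 12 i\right)}{12}}}{3}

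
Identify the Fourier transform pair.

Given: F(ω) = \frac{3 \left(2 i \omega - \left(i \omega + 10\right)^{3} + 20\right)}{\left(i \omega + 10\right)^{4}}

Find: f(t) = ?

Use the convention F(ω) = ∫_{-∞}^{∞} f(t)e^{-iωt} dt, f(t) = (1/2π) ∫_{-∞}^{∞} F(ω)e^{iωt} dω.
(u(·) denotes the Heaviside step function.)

f(t) = 3 \left(t^{2} - 1\right) e^{- 10 t} u\left(t\right)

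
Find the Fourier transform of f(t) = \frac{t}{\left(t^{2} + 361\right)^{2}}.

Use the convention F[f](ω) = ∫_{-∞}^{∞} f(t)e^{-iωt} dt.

F(ω) = - \frac{i \pi \omega e^{- 19 \left|{\omega}\right|}}{38}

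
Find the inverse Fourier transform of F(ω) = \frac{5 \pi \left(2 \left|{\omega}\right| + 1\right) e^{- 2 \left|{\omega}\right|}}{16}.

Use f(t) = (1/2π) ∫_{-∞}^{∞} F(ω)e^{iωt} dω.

f(t) = \frac{5}{\left(t^{2} + 4\right)^{2}}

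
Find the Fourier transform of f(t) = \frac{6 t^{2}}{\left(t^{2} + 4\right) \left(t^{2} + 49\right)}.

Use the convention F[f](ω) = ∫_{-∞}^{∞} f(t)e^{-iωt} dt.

F(ω) = \frac{2 \pi \left(7 - 2 e^{5 \left|{\omega}\right|}\right) e^{- 7 \left|{\omega}\right|}}{15}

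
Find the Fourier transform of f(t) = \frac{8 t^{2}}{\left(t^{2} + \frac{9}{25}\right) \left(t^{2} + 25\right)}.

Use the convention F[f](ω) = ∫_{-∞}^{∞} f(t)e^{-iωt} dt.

F(ω) = \frac{125 \pi e^{- 5 \left|{\omega}\right|}}{77} - \frac{15 \pi e^{- \frac{3 \left|{\omega}\right|}{5}}}{77}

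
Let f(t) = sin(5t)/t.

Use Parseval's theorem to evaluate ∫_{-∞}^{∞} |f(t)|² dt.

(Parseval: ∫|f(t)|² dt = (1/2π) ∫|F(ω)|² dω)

∫|f(t)|² dt = 5 \pi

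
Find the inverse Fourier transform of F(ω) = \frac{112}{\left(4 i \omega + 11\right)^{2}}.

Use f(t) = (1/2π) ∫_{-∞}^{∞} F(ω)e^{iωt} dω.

f(t) = 7 t e^{- \frac{11 t}{4}} u\left(t\right)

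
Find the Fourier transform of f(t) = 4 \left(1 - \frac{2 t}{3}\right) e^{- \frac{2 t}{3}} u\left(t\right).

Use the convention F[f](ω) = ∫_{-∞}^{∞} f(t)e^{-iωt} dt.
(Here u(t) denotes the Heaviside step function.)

F(ω) = \frac{36 i \omega}{- 9 \omega^{2} + 12 i \omega + 4}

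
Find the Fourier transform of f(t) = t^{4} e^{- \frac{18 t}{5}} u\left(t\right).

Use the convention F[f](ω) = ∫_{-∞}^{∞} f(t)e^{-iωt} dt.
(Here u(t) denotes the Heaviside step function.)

F(ω) = \frac{75000}{\left(5 i \omega + 18\right)^{5}}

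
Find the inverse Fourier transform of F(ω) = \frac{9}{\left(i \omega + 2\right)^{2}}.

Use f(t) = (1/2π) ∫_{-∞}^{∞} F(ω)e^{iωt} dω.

f(t) = 9 t e^{- 2 t} u\left(t\right)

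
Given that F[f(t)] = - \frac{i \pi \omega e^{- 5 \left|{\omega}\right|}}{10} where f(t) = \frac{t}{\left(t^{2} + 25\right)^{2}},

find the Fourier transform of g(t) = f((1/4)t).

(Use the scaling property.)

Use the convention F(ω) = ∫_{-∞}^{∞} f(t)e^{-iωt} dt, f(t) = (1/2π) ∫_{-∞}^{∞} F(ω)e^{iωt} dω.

F[g](ω) = - \frac{8 i \pi \omega e^{- 20 \left|{\omega}\right|}}{5}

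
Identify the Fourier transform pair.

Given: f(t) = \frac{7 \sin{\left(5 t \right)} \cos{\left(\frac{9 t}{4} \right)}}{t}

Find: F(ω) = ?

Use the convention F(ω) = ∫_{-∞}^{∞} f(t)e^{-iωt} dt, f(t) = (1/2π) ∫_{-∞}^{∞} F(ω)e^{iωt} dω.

F(ω) = \begin{cases} 7 \pi & \text{for}\: \omega > - \frac{11}{4} \wedge \omega < \frac{11}{4} \\\frac{7 \pi}{2} & \text{for}\: \omega > - \frac{29}{4} \wedge \omega < \frac{29}{4} \\0 & \text{otherwise} \end{cases}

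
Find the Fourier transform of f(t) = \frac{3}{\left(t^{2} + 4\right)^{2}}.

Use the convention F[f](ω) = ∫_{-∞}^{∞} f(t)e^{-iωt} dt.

F(ω) = \frac{3 \pi \left(2 \left|{\omega}\right| + 1\right) e^{- 2 \left|{\omega}\right|}}{16}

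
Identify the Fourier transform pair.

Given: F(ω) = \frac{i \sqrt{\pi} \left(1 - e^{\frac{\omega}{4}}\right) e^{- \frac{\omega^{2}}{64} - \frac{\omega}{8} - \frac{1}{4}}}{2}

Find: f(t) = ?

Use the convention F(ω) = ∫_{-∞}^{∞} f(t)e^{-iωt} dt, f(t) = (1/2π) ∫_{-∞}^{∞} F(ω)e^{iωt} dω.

f(t) = 4 e^{- 16 t^{2}} \sin{\left(4 t \right)}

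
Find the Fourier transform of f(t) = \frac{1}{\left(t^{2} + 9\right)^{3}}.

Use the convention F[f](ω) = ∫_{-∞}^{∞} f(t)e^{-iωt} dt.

F(ω) = \frac{\pi \left(3 \omega^{2} + 3 \left|{\omega}\right| + 1\right) e^{- 3 \left|{\omega}\right|}}{648}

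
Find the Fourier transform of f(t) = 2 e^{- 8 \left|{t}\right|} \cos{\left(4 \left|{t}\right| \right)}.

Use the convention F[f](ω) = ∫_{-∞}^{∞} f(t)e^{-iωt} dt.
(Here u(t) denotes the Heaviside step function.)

F(ω) = \frac{32 \left(\omega^{2} + 80\right)}{\omega^{4} + 96 \omega^{2} + 6400}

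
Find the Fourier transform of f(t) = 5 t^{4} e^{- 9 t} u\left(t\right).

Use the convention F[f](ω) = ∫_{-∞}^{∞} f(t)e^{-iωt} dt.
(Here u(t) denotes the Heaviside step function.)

F(ω) = \frac{120}{\left(i \omega + 9\right)^{5}}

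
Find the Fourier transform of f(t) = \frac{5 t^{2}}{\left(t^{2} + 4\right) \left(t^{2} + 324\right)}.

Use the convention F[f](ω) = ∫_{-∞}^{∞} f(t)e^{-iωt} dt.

F(ω) = \frac{\pi \left(9 - e^{16 \left|{\omega}\right|}\right) e^{- 18 \left|{\omega}\right|}}{32}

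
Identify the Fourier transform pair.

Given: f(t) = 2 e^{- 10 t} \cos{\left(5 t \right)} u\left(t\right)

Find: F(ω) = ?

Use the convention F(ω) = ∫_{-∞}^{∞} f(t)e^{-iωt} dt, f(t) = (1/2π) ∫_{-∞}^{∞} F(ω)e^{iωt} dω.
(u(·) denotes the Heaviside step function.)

F(ω) = \frac{2 \left(i \omega + 10\right)}{\left(i \omega + 10\right)^{2} + 25}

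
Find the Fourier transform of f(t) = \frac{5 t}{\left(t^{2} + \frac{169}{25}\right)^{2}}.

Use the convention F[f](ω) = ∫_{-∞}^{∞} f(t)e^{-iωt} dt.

F(ω) = - \frac{25 i \pi \omega e^{- \frac{13 \left|{\omega}\right|}{5}}}{26}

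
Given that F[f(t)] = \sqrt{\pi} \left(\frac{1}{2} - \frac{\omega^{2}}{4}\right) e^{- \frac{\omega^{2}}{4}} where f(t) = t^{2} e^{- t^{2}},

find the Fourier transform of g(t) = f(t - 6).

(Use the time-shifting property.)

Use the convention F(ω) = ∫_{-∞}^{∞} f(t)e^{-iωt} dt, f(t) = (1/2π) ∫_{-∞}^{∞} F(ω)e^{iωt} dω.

F[g](ω) = \frac{\sqrt{\pi} \left(2 - \omega^{2}\right) e^{- \frac{\omega \left(\omega + 24 i\right)}{4}}}{4}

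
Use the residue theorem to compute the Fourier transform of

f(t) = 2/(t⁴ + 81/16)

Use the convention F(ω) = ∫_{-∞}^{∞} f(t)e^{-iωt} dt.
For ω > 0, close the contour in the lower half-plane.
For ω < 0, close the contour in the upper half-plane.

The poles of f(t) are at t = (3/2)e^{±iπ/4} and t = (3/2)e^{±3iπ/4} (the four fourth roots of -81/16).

Let g(z) = f(z)e^{-iωz}; for large |z| the factor e^{-iωz} decays in the lower half-plane when ω > 0 and in the upper half-plane when ω < 0.

Case ω > 0 (lower half-plane, clockwise contour ⇒ F(ω) = -2πi·ΣRes):
  Res_{z = - \frac{3 \sqrt{2}}{4} - \frac{3 \sqrt{2} i}{4}} g(z) = \frac{2 \sqrt{2} \left(1 + i\right) e^{\frac{3 \sqrt{2} \omega \left(-1 + i\right)}{4}}}{27}
  Res_{z = \frac{3 \sqrt{2}}{4} - \frac{3 \sqrt{2} i}{4}} g(z) = \frac{2 \sqrt{2} \left(-1 + i\right) e^{- \frac{3 \sqrt{2} \omega \left(1 + i\right)}{4}}}{27}
  F(ω) = -2πi·ΣRes = \frac{4 \sqrt{2} \pi \left(\left(1 - i\right) e^{\frac{3 \sqrt{2} i \omega}{2}} + 1 + i\right) e^{- \frac{3 \sqrt{2} \omega \left(1 + i\right)}{4}}}{27} = \frac{16 \pi e^{- \frac{3 \sqrt{2} \omega}{4}} \sin{\left(\frac{3 \sqrt{2} \omega}{4} + \frac{\pi}{4} \right)}}{27}

Case ω < 0 (upper half-plane, counterclockwise contour ⇒ F(ω) = +2πi·ΣRes):
  Res_{z = \frac{3 \sqrt{2}}{4} + \frac{3 \sqrt{2} i}{4}} g(z) = - \frac{2 \sqrt{2} \left(1 + i\right) e^{\frac{3 \sqrt{2} \omega \left(1 - i\right)}{4}}}{27}
  Res_{z = - \frac{3 \sqrt{2}}{4} + \frac{3 \sqrt{2} i}{4}} g(z) = \frac{2 \sqrt{2} \left(1 - i\right) e^{\frac{3 \sqrt{2} \omega \left(1 + i\right)}{4}}}{27}
  F(ω) = 2πi·ΣRes = - \frac{4 \sqrt{2} i \pi \left(\left(1 + i\right) e^{\frac{3 \sqrt{2} \omega \left(1 - i\right)}{4}} - \left(1 - i\right) e^{\frac{3 \sqrt{2} \omega \left(1 + i\right)}{4}}\right)}{27} = \frac{16 \pi e^{\frac{3 \sqrt{2} \omega}{4}} \cos{\left(\frac{3 \sqrt{2} \omega}{4} + \frac{\pi}{4} \right)}}{27}

Both cases combine into a single formula in |ω|:

F(ω) = \frac{16 \pi e^{- \frac{3 \sqrt{2} \left|{\omega}\right|}{4}} \sin{\left(\frac{3 \sqrt{2} \left|{\omega}\right|}{4} + \frac{\pi}{4} \right)}}{27}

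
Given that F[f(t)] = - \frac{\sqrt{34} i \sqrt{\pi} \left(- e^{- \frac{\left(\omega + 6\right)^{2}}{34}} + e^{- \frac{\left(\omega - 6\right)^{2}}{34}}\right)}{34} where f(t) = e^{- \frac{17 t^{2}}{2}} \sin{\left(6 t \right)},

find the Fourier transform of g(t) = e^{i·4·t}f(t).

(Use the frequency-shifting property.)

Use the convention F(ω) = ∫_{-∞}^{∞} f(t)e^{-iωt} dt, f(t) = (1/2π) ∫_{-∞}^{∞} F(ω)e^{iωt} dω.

F[g](ω) = \frac{\sqrt{34} i \sqrt{\pi} \left(- e^{\frac{12 \omega}{17}} + e^{\frac{48}{17}}\right) e^{- \frac{\omega^{2}}{34} - \frac{2 \omega}{17} - \frac{50}{17}}}{34}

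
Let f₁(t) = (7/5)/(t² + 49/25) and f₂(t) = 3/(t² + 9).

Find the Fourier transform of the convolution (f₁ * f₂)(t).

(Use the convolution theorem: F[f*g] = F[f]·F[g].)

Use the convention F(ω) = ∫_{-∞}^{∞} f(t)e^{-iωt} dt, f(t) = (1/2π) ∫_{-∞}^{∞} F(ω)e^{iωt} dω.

F[f₁*f₂](ω) = \pi^{2} e^{- \frac{22 \left|{\omega}\right|}{5}}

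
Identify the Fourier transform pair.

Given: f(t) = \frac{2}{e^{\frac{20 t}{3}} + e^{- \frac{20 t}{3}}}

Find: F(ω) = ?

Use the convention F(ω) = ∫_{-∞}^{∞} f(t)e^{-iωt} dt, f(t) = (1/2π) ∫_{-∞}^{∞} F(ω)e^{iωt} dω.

F(ω) = \frac{3 \pi}{20 \cosh{\left(\frac{3 \pi \omega}{40} \right)}}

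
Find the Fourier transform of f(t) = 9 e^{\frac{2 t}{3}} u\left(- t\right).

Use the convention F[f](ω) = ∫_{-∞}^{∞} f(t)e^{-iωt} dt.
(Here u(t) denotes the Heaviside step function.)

F(ω) = - \frac{27}{3 i \omega - 2}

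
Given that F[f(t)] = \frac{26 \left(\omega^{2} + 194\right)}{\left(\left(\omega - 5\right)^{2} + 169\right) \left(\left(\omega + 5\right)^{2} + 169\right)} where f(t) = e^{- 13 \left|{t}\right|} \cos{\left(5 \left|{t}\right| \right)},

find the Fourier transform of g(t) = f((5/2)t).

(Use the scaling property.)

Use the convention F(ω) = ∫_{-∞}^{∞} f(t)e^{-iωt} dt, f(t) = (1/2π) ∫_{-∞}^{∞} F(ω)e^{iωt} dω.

F[g](ω) = \frac{130 \left(2 \omega^{2} + 2425\right)}{4 \omega^{4} + 7200 \omega^{2} + 5880625}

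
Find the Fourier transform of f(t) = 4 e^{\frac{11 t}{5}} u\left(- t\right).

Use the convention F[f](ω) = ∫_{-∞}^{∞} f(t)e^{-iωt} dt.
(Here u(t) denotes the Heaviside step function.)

F(ω) = - \frac{20}{5 i \omega - 11}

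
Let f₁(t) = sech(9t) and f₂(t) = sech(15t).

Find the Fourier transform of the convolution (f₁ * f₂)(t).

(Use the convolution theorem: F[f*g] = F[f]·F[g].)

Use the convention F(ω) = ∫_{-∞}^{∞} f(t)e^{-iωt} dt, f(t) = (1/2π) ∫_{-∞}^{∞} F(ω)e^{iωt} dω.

F[f₁*f₂](ω) = \frac{\pi^{2}}{135 \cosh{\left(\frac{\pi \omega}{30} \right)} \cosh{\left(\frac{\pi \omega}{18} \right)}}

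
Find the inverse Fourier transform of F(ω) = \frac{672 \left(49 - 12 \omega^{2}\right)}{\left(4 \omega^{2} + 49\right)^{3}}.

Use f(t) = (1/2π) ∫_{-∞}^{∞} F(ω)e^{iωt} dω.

f(t) = 3 t^{2} e^{- \frac{7 \left|{t}\right|}{2}}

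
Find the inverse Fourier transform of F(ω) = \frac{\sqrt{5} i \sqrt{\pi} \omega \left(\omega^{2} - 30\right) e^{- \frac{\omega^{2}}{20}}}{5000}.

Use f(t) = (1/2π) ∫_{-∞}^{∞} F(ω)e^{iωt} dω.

f(t) = t^{3} e^{- 5 t^{2}}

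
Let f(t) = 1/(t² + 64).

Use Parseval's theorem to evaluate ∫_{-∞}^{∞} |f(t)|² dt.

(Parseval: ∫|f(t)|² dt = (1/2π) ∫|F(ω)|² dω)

∫|f(t)|² dt = \frac{\pi}{1024}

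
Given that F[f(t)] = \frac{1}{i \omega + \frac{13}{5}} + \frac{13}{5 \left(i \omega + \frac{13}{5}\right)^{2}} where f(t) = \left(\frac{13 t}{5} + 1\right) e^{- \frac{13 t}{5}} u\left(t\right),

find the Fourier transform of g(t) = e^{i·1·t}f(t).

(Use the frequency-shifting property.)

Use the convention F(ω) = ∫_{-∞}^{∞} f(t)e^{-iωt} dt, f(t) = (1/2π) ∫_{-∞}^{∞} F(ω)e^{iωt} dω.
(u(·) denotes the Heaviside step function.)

F[g](ω) = \frac{- 25 i \omega - 130 + 25 i}{25 \omega^{2} + \omega \left(-50 - 130 i\right) - 144 + 130 i}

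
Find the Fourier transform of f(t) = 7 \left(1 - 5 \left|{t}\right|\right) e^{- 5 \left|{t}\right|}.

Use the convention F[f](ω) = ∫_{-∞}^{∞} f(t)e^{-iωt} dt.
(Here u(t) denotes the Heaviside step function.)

F(ω) = \frac{140 \omega^{2}}{\left(\omega^{2} + 25\right)^{2}}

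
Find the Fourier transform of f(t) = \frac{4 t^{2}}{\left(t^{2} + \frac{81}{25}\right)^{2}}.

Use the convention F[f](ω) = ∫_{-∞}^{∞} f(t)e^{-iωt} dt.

F(ω) = \frac{2 \pi \left(5 - 9 \left|{\omega}\right|\right) e^{- \frac{9 \left|{\omega}\right|}{5}}}{9}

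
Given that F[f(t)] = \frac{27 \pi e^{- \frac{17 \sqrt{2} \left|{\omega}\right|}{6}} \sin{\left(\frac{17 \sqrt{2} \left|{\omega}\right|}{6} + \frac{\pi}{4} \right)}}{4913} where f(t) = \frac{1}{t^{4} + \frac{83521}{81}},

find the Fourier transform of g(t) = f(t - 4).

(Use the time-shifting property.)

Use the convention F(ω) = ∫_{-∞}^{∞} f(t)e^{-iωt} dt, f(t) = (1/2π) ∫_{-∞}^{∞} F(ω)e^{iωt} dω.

F[g](ω) = \frac{27 \pi e^{- 4 i \omega - \frac{17 \sqrt{2} \left|{\omega}\right|}{6}} \sin{\left(\frac{17 \sqrt{2} \left|{\omega}\right|}{6} + \frac{\pi}{4} \right)}}{4913}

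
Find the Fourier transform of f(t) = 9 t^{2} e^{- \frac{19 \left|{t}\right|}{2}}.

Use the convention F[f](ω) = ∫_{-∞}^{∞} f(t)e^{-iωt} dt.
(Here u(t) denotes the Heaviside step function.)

F(ω) = \frac{5472 \left(361 - 12 \omega^{2}\right)}{\left(4 \omega^{2} + 361\right)^{3}}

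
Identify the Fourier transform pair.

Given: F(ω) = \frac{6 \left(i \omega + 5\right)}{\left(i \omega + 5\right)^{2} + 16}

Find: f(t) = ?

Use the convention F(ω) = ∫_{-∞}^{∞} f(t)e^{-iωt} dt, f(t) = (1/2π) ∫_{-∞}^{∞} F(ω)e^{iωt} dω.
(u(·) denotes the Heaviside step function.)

f(t) = 6 e^{- 5 t} \cos{\left(4 t \right)} u\left(t\right)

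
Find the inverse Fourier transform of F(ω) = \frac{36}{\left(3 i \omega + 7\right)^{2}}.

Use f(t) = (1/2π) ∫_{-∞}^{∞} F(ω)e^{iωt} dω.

f(t) = 4 t e^{- \frac{7 t}{3}} u\left(t\right)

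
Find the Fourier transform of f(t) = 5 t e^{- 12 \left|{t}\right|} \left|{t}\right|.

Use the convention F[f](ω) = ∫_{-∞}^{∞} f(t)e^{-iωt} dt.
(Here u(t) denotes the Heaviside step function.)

F(ω) = \frac{20 i \omega \left(\omega^{2} - 432\right)}{\left(\omega^{2} + 144\right)^{3}}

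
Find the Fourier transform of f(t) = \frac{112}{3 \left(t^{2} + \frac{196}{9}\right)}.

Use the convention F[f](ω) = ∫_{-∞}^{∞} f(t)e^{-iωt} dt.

F(ω) = 8 \pi e^{- \frac{14 \left|{\omega}\right|}{3}}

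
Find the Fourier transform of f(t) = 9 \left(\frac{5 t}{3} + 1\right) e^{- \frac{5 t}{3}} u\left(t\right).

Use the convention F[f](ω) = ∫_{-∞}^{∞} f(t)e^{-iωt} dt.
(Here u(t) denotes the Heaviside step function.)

F(ω) = \frac{27 \left(- 3 i \omega - 10\right)}{9 \omega^{2} - 30 i \omega - 25}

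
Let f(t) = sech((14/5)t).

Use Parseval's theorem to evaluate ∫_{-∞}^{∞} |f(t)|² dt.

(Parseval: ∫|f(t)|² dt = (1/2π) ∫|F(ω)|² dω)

∫|f(t)|² dt = \frac{5}{7}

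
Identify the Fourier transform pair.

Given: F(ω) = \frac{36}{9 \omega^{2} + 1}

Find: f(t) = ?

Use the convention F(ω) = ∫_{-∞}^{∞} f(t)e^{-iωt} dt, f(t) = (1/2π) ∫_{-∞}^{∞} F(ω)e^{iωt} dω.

f(t) = 6 e^{- \frac{\left|{t}\right|}{3}}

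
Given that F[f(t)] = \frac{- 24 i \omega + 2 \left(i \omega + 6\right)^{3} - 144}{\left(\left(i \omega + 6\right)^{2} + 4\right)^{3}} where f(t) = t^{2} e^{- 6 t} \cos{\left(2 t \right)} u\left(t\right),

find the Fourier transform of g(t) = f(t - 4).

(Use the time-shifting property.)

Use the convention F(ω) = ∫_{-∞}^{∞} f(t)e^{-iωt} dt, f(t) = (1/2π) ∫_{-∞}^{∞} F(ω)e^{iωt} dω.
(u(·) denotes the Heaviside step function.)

F[g](ω) = \frac{2 \left(- 12 i \omega + \left(i \omega + 6\right)^{3} - 72\right) e^{- 4 i \omega}}{\left(\left(i \omega + 6\right)^{2} + 4\right)^{3}}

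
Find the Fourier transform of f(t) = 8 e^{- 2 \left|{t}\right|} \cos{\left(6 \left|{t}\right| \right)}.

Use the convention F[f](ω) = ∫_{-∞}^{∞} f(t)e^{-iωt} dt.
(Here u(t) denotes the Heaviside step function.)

F(ω) = \frac{32 \left(\omega^{2} + 40\right)}{\omega^{4} - 64 \omega^{2} + 1600}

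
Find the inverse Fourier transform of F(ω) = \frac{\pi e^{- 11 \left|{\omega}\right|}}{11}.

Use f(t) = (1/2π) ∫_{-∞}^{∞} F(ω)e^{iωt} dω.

f(t) = \frac{1}{t^{2} + 121}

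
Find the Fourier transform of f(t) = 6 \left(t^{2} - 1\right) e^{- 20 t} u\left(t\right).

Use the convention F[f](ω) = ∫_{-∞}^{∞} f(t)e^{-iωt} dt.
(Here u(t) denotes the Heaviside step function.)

F(ω) = \frac{6 \left(2 i \omega - \left(i \omega + 20\right)^{3} + 40\right)}{\left(i \omega + 20\right)^{4}}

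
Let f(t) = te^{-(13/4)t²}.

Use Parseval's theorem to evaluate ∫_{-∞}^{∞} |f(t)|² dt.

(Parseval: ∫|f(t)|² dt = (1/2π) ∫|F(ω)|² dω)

∫|f(t)|² dt = \frac{\sqrt{26} \sqrt{\pi}}{169}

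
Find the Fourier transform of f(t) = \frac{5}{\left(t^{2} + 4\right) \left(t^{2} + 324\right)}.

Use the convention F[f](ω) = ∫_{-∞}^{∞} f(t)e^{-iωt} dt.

F(ω) = \frac{\pi \left(9 e^{16 \left|{\omega}\right|} - 1\right) e^{- 18 \left|{\omega}\right|}}{1152}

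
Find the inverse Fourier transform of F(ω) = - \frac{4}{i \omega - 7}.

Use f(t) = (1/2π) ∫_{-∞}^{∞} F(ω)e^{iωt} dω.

f(t) = 4 e^{7 t} u\left(- t\right)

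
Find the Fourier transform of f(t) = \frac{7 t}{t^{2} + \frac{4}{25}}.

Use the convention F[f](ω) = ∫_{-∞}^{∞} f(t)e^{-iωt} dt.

F(ω) = - 7 i \pi e^{- \frac{2 \left|{\omega}\right|}{5}} \operatorname{sign}{\left(\omega \right)}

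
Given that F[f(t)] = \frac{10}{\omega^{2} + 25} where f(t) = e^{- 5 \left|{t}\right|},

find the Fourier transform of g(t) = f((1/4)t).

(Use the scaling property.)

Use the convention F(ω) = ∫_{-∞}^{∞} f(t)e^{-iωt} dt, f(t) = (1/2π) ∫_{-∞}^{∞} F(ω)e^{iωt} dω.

F[g](ω) = \frac{40}{16 \omega^{2} + 25}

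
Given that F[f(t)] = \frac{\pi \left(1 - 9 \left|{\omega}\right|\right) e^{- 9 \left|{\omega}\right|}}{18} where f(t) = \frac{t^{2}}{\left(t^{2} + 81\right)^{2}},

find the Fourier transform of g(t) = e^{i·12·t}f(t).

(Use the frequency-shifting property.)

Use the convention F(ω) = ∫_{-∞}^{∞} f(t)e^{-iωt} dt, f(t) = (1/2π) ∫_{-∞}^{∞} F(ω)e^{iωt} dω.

F[g](ω) = \frac{\pi \left(1 - 9 \left|{\omega - 12}\right|\right) e^{- 9 \left|{\omega - 12}\right|}}{18}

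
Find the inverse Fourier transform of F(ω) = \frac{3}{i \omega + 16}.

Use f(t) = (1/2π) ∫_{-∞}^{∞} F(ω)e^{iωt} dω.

f(t) = 3 e^{- 16 t} u\left(t\right)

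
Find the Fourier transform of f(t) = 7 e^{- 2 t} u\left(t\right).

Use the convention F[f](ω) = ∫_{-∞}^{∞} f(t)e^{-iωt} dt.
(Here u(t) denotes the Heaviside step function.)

F(ω) = \frac{7}{i \omega + 2}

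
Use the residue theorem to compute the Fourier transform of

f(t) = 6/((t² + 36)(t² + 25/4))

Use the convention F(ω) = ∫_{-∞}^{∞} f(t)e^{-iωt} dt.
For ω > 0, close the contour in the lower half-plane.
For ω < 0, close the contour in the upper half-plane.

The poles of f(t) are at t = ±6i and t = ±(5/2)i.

Let g(z) = f(z)e^{-iωz}; for large |z| the factor e^{-iωz} decays in the lower half-plane when ω > 0 and in the upper half-plane when ω < 0.

Case ω > 0 (lower half-plane, clockwise contour ⇒ F(ω) = -2πi·ΣRes):
  Res_{z = - 6 i} g(z) = - \frac{2 i e^{- 6 \omega}}{119}
  Res_{z = - \frac{5 i}{2}} g(z) = \frac{24 i e^{- \frac{5 \omega}{2}}}{595}
  F(ω) = -2πi·ΣRes = - \frac{4 \pi e^{- 6 \omega}}{119} + \frac{48 \pi e^{- \frac{5 \omega}{2}}}{595}

Case ω < 0 (upper half-plane, counterclockwise contour ⇒ F(ω) = +2πi·ΣRes):
  Res_{z = 6 i} g(z) = \frac{2 i e^{6 \omega}}{119}
  Res_{z = \frac{5 i}{2}} g(z) = - \frac{24 i e^{\frac{5 \omega}{2}}}{595}
  F(ω) = 2πi·ΣRes = \frac{4 \pi \left(12 e^{\frac{5 \omega}{2}} - 5 e^{6 \omega}\right)}{595}

Both cases combine into a single formula in |ω|:

F(ω) = - \frac{4 \pi e^{- 6 \left|{\omega}\right|}}{119} + \frac{48 \pi e^{- \frac{5 \left|{\omega}\right|}{2}}}{595}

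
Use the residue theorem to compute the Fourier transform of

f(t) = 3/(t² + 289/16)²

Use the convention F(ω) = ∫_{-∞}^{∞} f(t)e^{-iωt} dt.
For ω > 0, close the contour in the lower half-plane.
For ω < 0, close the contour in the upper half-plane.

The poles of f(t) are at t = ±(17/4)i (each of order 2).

Let g(z) = f(z)e^{-iωz}; for large |z| the factor e^{-iωz} decays in the lower half-plane when ω > 0 and in the upper half-plane when ω < 0.

Case ω > 0 (lower half-plane, clockwise contour ⇒ F(ω) = -2πi·ΣRes):
  Res_{z = - \frac{17 i}{4}} g(z) = \frac{12 i \left(17 \omega + 4\right) e^{- \frac{17 \omega}{4}}}{4913} (pole of order 2)
  F(ω) = -2πi·ΣRes = \frac{24 \pi \left(17 \omega + 4\right) e^{- \frac{17 \omega}{4}}}{4913}

Case ω < 0 (upper half-plane, counterclockwise contour ⇒ F(ω) = +2πi·ΣRes):
  Res_{z = \frac{17 i}{4}} g(z) = \frac{12 i \left(17 \omega - 4\right) e^{\frac{17 \omega}{4}}}{4913} (pole of order 2)
  F(ω) = 2πi·ΣRes = \frac{24 \pi \left(4 - 17 \omega\right) e^{\frac{17 \omega}{4}}}{4913}

Both cases combine into a single formula in |ω|:

F(ω) = \frac{24 \pi \left(17 \left|{\omega}\right| + 4\right) e^{- \frac{17 \left|{\omega}\right|}{4}}}{4913}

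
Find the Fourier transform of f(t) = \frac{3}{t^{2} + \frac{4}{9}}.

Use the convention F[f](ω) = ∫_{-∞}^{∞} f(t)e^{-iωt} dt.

F(ω) = \frac{9 \pi e^{- \frac{2 \left|{\omega}\right|}{3}}}{2}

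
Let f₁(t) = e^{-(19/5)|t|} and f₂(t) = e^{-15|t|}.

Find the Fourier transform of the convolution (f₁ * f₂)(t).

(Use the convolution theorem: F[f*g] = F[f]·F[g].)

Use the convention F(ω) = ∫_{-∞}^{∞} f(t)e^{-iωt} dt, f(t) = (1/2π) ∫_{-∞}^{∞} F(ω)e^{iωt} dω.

F[f₁*f₂](ω) = \frac{5700}{\left(\omega^{2} + 225\right) \left(25 \omega^{2} + 361\right)}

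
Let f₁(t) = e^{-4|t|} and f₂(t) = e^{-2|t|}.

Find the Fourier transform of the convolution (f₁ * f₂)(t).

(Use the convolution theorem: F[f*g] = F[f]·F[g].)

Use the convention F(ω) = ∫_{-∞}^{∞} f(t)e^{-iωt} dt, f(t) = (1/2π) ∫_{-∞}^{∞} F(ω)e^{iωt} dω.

F[f₁*f₂](ω) = \frac{32}{\left(\omega^{2} + 4\right) \left(\omega^{2} + 16\right)}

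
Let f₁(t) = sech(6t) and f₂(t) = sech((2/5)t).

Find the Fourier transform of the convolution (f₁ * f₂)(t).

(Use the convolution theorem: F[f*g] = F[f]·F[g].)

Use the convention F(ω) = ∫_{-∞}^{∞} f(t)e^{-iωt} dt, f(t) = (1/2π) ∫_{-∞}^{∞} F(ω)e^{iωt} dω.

F[f₁*f₂](ω) = \frac{5 \pi^{2}}{12 \cosh{\left(\frac{\pi \omega}{12} \right)} \cosh{\left(\frac{5 \pi \omega}{4} \right)}}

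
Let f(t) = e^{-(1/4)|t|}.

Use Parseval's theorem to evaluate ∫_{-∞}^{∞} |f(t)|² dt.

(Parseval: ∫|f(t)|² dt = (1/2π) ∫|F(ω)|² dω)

∫|f(t)|² dt = 4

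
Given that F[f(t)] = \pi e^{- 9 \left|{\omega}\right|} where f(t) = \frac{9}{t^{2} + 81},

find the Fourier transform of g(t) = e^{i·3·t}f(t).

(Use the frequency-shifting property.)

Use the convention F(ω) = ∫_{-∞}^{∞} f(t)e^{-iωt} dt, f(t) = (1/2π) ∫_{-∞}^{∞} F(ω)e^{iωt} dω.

F[g](ω) = \pi e^{- 9 \left|{\omega - 3}\right|}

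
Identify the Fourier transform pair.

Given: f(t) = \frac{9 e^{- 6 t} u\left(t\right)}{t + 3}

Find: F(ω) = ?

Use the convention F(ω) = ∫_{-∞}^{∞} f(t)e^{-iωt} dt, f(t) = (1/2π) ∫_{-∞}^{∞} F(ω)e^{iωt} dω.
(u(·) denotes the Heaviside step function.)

F(ω) = 9 e^{3 i \omega + 18} \operatorname{E}_{1}\left(3 i \omega + 18\right)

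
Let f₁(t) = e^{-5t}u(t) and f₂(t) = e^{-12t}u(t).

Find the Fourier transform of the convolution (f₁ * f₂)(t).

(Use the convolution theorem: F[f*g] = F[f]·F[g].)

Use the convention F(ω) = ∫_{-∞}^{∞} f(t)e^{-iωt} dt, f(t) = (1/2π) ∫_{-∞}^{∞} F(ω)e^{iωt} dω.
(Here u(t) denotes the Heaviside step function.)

F[f₁*f₂](ω) = \frac{1}{\left(i \omega + 5\right) \left(i \omega + 12\right)}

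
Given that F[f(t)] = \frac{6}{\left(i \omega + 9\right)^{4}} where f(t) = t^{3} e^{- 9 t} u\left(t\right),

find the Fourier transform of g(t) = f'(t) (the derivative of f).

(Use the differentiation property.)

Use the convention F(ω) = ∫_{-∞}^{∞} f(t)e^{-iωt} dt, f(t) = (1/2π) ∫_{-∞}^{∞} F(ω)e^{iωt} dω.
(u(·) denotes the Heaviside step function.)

F[g](ω) = \frac{6 i \omega}{\left(i \omega + 9\right)^{4}}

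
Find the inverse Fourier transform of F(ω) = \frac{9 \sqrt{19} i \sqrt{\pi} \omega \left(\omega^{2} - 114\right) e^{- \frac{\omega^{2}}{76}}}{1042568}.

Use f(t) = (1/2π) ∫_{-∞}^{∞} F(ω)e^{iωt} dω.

f(t) = 9 t^{3} e^{- 19 t^{2}}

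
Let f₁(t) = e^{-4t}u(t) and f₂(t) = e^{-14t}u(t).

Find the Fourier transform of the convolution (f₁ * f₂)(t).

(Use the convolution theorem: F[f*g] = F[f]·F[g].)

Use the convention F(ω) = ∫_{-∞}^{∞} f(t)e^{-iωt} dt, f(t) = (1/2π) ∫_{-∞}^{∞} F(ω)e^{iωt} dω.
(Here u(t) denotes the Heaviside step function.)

F[f₁*f₂](ω) = \frac{1}{\left(i \omega + 4\right) \left(i \omega + 14\right)}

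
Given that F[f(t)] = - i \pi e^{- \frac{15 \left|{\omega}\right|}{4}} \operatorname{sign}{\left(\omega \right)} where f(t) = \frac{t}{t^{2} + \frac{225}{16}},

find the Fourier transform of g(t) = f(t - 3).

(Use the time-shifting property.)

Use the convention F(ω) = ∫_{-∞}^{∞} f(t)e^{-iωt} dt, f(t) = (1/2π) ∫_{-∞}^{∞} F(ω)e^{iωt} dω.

F[g](ω) = - i \pi e^{- 3 i \omega} e^{- \frac{15 \left|{\omega}\right|}{4}} \operatorname{sign}{\left(\omega \right)}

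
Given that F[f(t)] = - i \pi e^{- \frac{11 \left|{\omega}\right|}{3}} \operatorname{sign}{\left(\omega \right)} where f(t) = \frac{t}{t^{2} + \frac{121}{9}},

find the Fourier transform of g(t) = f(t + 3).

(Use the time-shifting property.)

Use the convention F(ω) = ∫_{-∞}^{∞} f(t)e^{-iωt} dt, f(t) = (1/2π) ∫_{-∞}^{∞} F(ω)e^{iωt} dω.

F[g](ω) = - i \pi e^{3 i \omega} e^{- \frac{11 \left|{\omega}\right|}{3}} \operatorname{sign}{\left(\omega \right)}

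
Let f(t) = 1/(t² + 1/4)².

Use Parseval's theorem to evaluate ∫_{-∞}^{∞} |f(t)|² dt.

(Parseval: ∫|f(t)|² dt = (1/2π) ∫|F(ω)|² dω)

∫|f(t)|² dt = 40 \pi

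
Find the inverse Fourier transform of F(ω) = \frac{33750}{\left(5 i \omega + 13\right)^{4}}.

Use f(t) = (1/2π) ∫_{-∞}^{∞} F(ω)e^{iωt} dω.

f(t) = 9 t^{3} e^{- \frac{13 t}{5}} u\left(t\right)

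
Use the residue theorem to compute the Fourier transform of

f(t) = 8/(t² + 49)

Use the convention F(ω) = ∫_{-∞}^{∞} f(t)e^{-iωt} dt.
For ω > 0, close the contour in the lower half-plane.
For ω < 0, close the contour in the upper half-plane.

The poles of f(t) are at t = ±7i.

Let g(z) = f(z)e^{-iωz}; for large |z| the factor e^{-iωz} decays in the lower half-plane when ω > 0 and in the upper half-plane when ω < 0.

Case ω > 0 (lower half-plane, clockwise contour ⇒ F(ω) = -2πi·ΣRes):
  Res_{z = - 7 i} g(z) = \frac{4 i e^{- 7 \omega}}{7}
  F(ω) = -2πi·ΣRes = \frac{8 \pi e^{- 7 \omega}}{7}

Case ω < 0 (upper half-plane, counterclockwise contour ⇒ F(ω) = +2πi·ΣRes):
  Res_{z = 7 i} g(z) = - \frac{4 i e^{7 \omega}}{7}
  F(ω) = 2πi·ΣRes = \frac{8 \pi e^{7 \omega}}{7}

Both cases combine into a single formula in |ω|:

F(ω) = \frac{8 \pi e^{- 7 \left|{\omega}\right|}}{7}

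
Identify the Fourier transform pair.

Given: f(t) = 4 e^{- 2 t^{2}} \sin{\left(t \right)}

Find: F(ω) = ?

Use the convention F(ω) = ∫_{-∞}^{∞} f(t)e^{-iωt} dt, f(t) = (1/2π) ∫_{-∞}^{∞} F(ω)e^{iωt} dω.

F(ω) = \sqrt{2} i \sqrt{\pi} \left(1 - e^{\frac{\omega}{2}}\right) e^{- \frac{\omega^{2}}{8} - \frac{\omega}{4} - \frac{1}{8}}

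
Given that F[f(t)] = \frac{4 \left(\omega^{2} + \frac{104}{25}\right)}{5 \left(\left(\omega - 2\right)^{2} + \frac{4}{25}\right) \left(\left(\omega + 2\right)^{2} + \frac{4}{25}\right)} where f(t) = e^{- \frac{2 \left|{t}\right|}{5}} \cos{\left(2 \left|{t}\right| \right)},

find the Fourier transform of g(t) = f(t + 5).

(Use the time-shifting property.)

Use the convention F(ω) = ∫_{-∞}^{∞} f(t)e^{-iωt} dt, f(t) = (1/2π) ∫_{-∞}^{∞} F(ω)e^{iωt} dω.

F[g](ω) = \frac{\left(500 \omega^{2} + 2080\right) e^{5 i \omega}}{625 \omega^{4} - 4800 \omega^{2} + 10816}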